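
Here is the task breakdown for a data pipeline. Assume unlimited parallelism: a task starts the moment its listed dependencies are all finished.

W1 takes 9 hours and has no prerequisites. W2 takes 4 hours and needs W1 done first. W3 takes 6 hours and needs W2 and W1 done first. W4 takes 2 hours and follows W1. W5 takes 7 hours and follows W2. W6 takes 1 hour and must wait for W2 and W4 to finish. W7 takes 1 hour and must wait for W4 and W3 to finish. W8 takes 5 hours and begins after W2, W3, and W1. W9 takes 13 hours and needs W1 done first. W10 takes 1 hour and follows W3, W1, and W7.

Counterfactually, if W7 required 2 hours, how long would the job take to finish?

24

Baseline: W1→W2→W3→W8 = 9+4+6+5 = 24 → 24 hours.
W7 has 3 hours of float (longest path through it is 21).
The critical path is still W1→W2→W3→W8; finish is now 24 hours.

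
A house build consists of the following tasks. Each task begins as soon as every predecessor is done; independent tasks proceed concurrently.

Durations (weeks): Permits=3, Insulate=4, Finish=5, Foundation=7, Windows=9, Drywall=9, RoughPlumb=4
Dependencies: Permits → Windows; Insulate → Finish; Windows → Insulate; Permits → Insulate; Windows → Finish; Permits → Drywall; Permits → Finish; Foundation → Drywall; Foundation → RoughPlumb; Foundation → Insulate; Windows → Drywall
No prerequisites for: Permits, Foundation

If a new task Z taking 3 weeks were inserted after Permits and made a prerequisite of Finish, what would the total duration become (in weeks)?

Originally the house build takes 21 weeks.
With Z inserted, Finish now waits for max(Windows, Permits, Insulate, Z).
New critical path: Permits→Windows→Insulate→Finish = 3+9+4+5 = 21 ⇒ 21 weeks.

21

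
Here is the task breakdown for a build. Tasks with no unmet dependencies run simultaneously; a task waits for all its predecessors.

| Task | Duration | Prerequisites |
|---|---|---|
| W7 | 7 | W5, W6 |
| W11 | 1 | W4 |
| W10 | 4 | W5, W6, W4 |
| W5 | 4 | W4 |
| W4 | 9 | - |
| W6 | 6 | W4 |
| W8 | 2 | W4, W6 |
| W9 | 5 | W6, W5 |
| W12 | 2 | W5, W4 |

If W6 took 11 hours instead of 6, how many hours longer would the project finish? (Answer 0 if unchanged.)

5

The binding path is W4→W6→W7 = 9+6+7 = 22; finish at 22 hours.
W6 is on the critical path; changing it to 11 makes that path 27 hours.
The critical path is still W4→W6→W7; finish is now 27 hours.
Change in finish: 27 − 22 = +5 hours.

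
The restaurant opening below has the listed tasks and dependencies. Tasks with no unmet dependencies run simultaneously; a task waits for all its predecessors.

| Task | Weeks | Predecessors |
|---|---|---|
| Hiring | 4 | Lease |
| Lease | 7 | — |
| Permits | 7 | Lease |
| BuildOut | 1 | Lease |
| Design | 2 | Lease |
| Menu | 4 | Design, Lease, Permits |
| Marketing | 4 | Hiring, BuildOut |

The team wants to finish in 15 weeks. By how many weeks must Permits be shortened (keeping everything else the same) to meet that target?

3

Current finish: 18 weeks; target: 15.
Permits is on every critical path, so each week cut from Permits cuts the finish by one (this holds down to a finish of 15).
Need 18 − 15 = 3 weeks off Permits → Permits becomes 4 weeks, finish becomes 15.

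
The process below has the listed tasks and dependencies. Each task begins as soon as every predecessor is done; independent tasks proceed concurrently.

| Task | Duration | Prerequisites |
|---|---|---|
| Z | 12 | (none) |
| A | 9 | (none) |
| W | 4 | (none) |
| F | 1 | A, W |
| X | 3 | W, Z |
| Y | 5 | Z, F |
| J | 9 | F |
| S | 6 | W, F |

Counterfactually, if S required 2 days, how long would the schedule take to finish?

Critical path before the change: A→F→J = 9+1+9 = 19 giving 19 days.
S has 3 days of float (longest path through it is 16).
No other chain overtakes it, so the finish is 19 days.

19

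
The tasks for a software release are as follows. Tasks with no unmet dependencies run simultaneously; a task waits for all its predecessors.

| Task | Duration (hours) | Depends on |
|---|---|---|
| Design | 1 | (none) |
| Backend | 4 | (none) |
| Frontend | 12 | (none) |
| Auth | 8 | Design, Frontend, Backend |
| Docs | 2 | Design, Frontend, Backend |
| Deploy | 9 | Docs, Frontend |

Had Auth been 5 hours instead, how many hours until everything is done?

As given, the longest chain is Frontend→Docs→Deploy = 12+2+9 = 23, so the finish is 23 hours.
Auth is off the critical path — its longest chain is 20 hours, giving 3 of slack.
The critical path is still Frontend→Docs→Deploy; finish is now 23 hours.

23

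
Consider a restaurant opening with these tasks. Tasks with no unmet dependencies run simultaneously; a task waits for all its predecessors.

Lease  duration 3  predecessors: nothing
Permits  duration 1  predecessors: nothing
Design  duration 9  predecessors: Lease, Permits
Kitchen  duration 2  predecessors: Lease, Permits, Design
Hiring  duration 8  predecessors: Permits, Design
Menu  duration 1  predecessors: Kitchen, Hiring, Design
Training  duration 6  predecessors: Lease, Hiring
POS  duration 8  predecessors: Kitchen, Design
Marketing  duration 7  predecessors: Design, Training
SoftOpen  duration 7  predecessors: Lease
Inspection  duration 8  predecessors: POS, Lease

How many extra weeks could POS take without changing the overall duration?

3

The longest chain is Lease→Design→Hiring→Training→Marketing = 3+9+8+6+7 = 33; overall finish 33 weeks.
POS finishes as early as 22 and must finish by 25.
Slack of POS = 17 − 14 = 3 weeks.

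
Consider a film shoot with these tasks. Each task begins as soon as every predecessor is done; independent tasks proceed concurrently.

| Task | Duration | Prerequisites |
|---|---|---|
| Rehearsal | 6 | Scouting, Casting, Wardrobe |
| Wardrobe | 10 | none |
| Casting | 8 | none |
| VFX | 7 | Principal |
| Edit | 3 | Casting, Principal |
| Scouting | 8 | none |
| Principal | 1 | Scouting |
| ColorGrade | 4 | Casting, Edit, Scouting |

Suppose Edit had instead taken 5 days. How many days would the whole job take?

Critical path before the change: Scouting→Principal→Edit→ColorGrade = 8+1+3+4 = 16 giving 16 days.
Edit is on the critical path; changing it to 5 makes that path 18 days.
No other chain overtakes it, so the finish is 18 days.

18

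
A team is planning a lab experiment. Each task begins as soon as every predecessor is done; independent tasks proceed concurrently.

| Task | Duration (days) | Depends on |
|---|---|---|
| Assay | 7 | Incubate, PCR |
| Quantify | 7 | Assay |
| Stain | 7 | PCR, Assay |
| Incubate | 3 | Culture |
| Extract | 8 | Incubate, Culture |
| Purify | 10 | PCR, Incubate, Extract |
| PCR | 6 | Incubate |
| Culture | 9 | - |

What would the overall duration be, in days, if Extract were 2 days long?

Critical path before the change: Culture→Incubate→PCR→Assay→Stain = 9+3+6+7+7 = 32 giving 32 days.
The longest path through Extract is only 30 days, so Extract has float 2.
The critical path is still Culture→Incubate→PCR→Assay→Stain; finish is now 32 days.

32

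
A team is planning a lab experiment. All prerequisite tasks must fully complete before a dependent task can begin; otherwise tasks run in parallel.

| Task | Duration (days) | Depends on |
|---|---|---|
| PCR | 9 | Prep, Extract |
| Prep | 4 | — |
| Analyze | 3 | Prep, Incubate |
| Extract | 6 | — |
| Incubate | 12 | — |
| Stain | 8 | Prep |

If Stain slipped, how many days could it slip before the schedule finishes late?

The longest chain is Incubate→Analyze = 12+3 = 15; overall finish 15 days.
Longest path through Stain: 12 days (earliest finish 12, latest finish 15).
Float = 15 − 12 = 3.

3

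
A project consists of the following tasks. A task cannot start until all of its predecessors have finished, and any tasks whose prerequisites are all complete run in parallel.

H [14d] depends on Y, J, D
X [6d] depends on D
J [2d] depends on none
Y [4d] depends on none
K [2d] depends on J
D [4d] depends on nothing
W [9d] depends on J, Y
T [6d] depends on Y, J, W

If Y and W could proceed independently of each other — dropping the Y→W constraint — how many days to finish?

18

Original critical path: Y→W→T = 4+9+6 = 19 ⇒ 19 days.
Without Y→W, W's earliest start moves from 4 to 2.
New critical path: Y→H = 4+14 = 18 ⇒ 18 days.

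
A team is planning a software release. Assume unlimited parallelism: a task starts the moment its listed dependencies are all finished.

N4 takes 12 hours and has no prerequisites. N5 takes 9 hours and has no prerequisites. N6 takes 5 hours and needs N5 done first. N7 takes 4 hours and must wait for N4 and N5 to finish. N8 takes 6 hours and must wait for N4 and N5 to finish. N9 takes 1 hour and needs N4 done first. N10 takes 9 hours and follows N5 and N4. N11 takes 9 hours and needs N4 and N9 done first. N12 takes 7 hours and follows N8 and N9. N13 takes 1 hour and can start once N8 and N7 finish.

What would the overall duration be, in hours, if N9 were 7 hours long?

As given, the longest chain is N4→N8→N12 = 12+6+7 = 25, so the finish is 25 hours.
N9 has 3 hours of float (longest path through it is 22).
Now N4→N9→N11 = 12+7+9 = 28 is longest, so the finish becomes 28 hours.

28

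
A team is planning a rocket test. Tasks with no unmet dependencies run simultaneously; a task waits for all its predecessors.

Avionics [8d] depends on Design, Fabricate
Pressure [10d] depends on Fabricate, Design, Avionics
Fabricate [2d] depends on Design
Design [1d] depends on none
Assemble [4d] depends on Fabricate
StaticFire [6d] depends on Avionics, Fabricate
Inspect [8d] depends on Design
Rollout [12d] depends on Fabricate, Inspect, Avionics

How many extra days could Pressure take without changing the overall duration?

The longest chain is Design→Fabricate→Avionics→Rollout = 1+2+8+12 = 23; overall finish 23 days.
Longest path through Pressure: 21 days (earliest finish 21, latest finish 23).
Float = 23 − 21 = 2.

2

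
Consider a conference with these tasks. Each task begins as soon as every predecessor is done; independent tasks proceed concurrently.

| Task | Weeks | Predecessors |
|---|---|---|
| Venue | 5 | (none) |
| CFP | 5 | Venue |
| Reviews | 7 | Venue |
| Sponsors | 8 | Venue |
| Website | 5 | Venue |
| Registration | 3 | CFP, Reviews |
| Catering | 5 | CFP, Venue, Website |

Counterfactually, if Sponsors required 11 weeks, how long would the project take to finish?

16

As given, the longest chain is Venue→CFP→Catering = 5+5+5 = 15, so the finish is 15 weeks.
Sponsors has 2 weeks of float (longest path through it is 13).
New critical path: Venue→Sponsors = 5+11 = 16 ⇒ 16 weeks.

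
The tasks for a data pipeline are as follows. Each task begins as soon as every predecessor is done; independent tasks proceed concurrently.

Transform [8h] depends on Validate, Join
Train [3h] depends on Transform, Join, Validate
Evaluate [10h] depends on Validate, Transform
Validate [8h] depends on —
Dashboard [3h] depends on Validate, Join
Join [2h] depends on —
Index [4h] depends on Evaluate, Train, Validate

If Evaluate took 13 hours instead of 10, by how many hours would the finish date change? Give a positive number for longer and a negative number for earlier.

Baseline: Validate→Transform→Evaluate→Index = 8+8+10+4 = 30 → 30 hours.
Since Evaluate is critical, the +3 change carries straight to that chain (now 33 hours).
No other chain overtakes it, so the finish is 33 hours.
Change in finish: 33 − 30 = +3 hours.

3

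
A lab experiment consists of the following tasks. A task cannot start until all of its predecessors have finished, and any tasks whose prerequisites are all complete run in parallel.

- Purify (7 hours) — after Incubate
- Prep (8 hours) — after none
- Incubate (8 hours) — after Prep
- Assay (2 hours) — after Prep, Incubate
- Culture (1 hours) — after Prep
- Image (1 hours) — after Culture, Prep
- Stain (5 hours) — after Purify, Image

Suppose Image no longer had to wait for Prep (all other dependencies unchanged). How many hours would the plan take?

28

Before: longest chain Prep→Incubate→Purify→Stain = 8+8+7+5 = 28, finish 28.
Dropping Prep→Image doesn't change Image's earliest start (9); another predecessor still binds.
New critical path: Prep→Incubate→Purify→Stain = 8+8+7+5 = 28 ⇒ 28 hours.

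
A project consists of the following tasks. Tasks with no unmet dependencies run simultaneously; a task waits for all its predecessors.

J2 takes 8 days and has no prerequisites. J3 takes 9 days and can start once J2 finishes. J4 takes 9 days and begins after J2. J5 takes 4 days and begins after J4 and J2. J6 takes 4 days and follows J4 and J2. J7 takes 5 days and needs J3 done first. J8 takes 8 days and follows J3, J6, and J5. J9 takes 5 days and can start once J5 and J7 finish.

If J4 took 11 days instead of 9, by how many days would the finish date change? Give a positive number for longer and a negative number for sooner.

2

Actual critical path: J2→J4→J5→J8 = 8+9+4+8 = 29 ⇒ 29 days.
J4 lies on that path, so at 11 days the path becomes 31 days.
No other chain overtakes it, so the finish is 31 days.
Change in finish: 31 − 29 = +2 days.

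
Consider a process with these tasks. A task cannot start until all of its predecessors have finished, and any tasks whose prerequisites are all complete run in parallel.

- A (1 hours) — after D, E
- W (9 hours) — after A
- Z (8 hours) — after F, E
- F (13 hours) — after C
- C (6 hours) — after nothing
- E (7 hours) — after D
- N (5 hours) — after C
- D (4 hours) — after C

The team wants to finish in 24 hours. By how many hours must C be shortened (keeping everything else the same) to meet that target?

Current finish: 27 hours; target: 24.
C is on every critical path, so each hour cut from C cuts the finish by one (this holds down to a finish of 22).
Need 27 − 24 = 3 hours off C → C becomes 3 hours, finish becomes 24.

3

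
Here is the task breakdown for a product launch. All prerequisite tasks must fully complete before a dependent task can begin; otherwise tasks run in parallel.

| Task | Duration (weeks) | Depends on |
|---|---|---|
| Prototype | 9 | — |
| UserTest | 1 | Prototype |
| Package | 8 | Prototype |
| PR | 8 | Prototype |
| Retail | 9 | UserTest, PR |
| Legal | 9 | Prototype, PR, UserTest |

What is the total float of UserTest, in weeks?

7

The longest chain is Prototype→PR→Retail = 9+8+9 = 26; overall finish 26 weeks.
The longest chain containing UserTest totals 19 weeks.
So UserTest can slip 17 − 10 = 7 weeks.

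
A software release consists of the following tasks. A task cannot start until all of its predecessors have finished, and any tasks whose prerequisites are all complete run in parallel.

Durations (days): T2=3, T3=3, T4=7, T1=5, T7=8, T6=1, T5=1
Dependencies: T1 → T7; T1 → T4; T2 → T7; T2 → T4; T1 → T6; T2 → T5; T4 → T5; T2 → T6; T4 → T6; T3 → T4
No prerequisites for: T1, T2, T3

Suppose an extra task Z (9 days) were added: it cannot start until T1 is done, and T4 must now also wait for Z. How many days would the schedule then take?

22

Originally the schedule takes 13 days.
With Z inserted, T4 now waits for max(T2, T3, T1, Z).
New critical path: T1→Z→T4→T5 = 5+9+7+1 = 22 ⇒ 22 days.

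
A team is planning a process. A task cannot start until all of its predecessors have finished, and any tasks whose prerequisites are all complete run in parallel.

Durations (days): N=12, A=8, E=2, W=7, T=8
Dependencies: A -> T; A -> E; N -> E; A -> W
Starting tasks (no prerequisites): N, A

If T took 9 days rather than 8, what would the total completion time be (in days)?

17

Baseline: A→T = 8+8 = 16 → 16 days.
T lies on that path, so at 9 days the path becomes 17 days.
The critical path is still A→T; finish is now 17 days.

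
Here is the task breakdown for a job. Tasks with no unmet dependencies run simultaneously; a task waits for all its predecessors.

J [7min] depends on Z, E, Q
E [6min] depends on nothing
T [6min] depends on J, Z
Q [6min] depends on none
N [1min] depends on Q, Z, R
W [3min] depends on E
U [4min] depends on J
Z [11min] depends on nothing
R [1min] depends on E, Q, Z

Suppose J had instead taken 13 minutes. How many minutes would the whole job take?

30

The binding path is Z→J→T = 11+7+6 = 24; finish at 24 minutes.
J lies on that path, so at 13 minutes the path becomes 30 minutes.
The critical path is still Z→J→T; finish is now 30 minutes.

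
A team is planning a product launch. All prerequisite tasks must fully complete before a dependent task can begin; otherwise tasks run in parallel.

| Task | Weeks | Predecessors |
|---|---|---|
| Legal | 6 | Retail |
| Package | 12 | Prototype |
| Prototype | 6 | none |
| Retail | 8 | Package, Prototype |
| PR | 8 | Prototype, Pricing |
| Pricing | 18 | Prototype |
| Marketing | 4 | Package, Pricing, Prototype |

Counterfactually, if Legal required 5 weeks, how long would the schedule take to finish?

32

Baseline: Prototype→Package→Retail→Legal = 6+12+8+6 = 32 → 32 weeks.
Legal is on the critical path; changing it to 5 makes that path 31 weeks.
The binding chain switches to Prototype→Pricing→PR = 6+18+8 = 32; finish 32 weeks.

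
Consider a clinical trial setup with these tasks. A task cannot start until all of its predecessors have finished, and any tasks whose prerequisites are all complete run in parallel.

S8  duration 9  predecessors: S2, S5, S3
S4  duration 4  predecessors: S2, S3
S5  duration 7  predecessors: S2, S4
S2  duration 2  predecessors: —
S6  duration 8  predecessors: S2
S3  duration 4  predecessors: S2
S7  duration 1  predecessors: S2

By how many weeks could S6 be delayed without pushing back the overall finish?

16

The longest chain is S2→S3→S4→S5→S8 = 2+4+4+7+9 = 26; overall finish 26 weeks.
Longest path through S6: 10 weeks (earliest finish 10, latest finish 26).
Float = 26 − 10 = 16.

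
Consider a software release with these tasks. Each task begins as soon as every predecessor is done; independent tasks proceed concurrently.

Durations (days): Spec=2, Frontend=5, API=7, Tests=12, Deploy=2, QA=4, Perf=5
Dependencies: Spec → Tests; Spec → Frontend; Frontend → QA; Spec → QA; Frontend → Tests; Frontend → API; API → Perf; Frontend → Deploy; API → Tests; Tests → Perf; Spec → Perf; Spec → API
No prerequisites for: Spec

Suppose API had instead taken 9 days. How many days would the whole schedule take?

The binding path is Spec→Frontend→API→Tests→Perf = 2+5+7+12+5 = 31; finish at 31 days.
Since API is critical, the +2 change carries straight to that chain (now 33 days).
No other chain overtakes it, so the finish is 33 days.

33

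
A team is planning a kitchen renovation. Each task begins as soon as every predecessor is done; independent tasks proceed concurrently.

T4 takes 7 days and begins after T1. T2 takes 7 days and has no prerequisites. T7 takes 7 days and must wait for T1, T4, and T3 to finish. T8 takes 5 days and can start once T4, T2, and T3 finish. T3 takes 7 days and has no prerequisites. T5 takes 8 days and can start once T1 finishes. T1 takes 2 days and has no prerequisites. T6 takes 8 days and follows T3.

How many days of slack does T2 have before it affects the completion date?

4

Critical path: T1→T4→T7 = 2+7+7 = 16, so the finish is 16 days.
The longest chain containing T2 totals 12 days.
Slack of T2 = 4 − 0 = 4 days.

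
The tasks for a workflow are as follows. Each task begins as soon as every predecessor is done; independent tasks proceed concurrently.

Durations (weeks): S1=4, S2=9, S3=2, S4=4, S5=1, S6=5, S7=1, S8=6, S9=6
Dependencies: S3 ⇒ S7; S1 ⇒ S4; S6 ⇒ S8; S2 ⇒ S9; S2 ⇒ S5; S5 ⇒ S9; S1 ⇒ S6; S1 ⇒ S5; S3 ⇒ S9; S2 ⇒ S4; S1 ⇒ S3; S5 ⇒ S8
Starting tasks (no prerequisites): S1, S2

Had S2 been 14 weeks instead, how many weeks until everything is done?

21

Critical path before the change: S2→S5→S8 = 9+1+6 = 16 giving 16 weeks.
S2 lies on that path, so at 14 weeks the path becomes 21 weeks.
The critical path is still S2→S5→S8; finish is now 21 weeks.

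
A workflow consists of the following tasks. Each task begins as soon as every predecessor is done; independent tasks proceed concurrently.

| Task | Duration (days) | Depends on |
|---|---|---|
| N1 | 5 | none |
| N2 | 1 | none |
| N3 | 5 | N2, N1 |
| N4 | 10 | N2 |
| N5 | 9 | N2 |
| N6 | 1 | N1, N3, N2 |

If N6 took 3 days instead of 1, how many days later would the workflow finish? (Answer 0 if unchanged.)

2

The binding path is N1→N3→N6 = 5+5+1 = 11; finish at 11 days.
N6 lies on that path, so at 3 days the path becomes 13 days.
No other chain overtakes it, so the finish is 13 days.
Change in finish: 13 − 11 = +2 days.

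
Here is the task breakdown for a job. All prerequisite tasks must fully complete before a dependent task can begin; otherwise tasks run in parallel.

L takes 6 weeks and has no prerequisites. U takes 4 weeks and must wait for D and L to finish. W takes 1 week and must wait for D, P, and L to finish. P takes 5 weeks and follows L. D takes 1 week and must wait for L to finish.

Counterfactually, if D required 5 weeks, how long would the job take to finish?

15

As given, the longest chain is L→P→W = 6+5+1 = 12, so the finish is 12 weeks.
D is off the critical path — its longest chain is 11 weeks, giving 1 of slack.
Now L→D→U = 6+5+4 = 15 is longest, so the finish becomes 15 weeks.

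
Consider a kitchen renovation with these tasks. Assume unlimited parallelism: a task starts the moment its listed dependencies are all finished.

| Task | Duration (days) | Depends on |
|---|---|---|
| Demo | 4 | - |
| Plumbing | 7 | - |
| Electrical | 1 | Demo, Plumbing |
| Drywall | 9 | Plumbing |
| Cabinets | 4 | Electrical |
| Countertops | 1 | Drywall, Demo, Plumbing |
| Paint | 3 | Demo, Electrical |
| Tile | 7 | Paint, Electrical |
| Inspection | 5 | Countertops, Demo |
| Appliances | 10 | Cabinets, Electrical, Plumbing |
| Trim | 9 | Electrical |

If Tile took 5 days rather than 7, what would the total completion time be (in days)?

Baseline: Plumbing→Electrical→Cabinets→Appliances = 7+1+4+10 = 22 → 22 days.
The longest path through Tile is only 18 days, so Tile has float 4.
That remains the longest chain; total 22 days.

22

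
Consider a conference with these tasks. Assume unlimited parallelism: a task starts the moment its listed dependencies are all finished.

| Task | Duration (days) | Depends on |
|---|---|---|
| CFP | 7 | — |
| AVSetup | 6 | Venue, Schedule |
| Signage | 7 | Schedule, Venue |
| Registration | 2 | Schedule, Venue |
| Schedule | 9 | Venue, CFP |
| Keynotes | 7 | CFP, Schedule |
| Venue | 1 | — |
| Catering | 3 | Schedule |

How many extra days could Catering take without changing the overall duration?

Critical path: CFP→Schedule→Keynotes = 7+9+7 = 23, so the finish is 23 days.
The longest chain containing Catering totals 19 days.
Slack of Catering = 20 − 16 = 4 days.

4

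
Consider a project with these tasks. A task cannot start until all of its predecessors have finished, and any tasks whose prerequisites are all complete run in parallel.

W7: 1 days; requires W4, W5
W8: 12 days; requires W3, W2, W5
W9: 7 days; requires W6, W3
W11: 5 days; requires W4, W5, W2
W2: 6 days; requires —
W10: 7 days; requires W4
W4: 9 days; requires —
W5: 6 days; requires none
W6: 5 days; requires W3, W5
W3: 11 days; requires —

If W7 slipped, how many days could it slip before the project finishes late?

The longest chain is W3→W6→W9 = 11+5+7 = 23; overall finish 23 days.
W7 finishes as early as 10 and must finish by 23.
Float = 23 − 10 = 13.

13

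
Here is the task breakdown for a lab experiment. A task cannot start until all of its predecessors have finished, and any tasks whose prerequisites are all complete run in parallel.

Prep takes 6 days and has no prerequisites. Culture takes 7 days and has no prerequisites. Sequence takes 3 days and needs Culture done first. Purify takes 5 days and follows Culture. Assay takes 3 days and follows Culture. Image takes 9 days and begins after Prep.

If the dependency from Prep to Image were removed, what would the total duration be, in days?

Before: longest chain Prep→Image = 6+9 = 15, finish 15.
Without Prep→Image, Image's earliest start moves from 6 to 0.
The longest chain is now Culture→Purify = 7+5 = 12, so the project takes 12 days.

12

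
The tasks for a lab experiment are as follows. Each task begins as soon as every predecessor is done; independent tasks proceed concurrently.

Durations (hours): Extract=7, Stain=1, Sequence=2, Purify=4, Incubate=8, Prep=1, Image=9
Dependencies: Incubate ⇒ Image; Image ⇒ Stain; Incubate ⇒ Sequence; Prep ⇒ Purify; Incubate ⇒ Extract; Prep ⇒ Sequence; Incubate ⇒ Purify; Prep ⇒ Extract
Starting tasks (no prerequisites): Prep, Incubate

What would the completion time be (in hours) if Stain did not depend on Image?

17

With the dependency in place, Incubate→Image→Stain = 8+9+1 = 18 sets the finish at 18 hours.
Without Image→Stain, Stain's earliest start moves from 17 to 0.
New critical path: Incubate→Image = 8+9 = 17 ⇒ 17 hours.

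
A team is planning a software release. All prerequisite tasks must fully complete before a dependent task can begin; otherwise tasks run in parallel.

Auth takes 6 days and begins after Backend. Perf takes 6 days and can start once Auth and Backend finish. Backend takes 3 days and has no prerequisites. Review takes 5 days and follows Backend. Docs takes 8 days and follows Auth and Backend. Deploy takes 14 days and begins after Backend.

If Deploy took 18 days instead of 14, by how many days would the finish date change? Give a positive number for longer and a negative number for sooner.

4

As given, the longest chain is Backend→Deploy = 3+14 = 17, so the finish is 17 days.
Deploy lies on that path, so at 18 days the path becomes 21 days.
That remains the longest chain; total 21 days.
Change in finish: 21 − 17 = +4 days.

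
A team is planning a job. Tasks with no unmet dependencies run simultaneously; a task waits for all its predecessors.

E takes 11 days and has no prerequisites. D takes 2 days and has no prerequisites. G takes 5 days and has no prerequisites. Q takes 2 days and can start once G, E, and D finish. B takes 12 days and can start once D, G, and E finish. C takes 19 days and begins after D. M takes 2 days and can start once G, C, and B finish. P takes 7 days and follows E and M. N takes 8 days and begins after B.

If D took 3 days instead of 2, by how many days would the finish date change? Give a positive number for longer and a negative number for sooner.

0

As given, the longest chain is E→B→M→P = 11+12+2+7 = 32, so the finish is 32 days.
The longest path through D is only 30 days, so D has float 2.
That remains the longest chain; total 32 days.
Change in finish: 32 − 32 = +0 days.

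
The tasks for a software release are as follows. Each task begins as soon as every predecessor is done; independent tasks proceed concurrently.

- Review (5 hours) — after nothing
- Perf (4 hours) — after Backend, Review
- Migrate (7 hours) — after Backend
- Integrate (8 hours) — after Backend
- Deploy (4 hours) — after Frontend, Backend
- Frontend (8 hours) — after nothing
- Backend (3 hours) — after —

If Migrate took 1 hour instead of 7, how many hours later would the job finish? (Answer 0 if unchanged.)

As given, the longest chain is Frontend→Deploy = 8+4 = 12, so the finish is 12 hours.
Migrate is off the critical path — its longest chain is 10 hours, giving 2 of slack.
That remains the longest chain; total 12 hours.
Change in finish: 12 − 12 = +0 hours.

0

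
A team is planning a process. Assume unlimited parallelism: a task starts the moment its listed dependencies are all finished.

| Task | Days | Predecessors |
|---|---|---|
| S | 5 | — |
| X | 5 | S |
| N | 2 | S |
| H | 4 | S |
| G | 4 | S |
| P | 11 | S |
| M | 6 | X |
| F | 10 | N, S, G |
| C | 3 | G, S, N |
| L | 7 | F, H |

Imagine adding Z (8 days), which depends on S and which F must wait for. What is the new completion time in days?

30

Originally the schedule takes 26 days.
With Z inserted, F now waits for max(N, S, G, Z).
New critical path: S→Z→F→L = 5+8+10+7 = 30 ⇒ 30 days.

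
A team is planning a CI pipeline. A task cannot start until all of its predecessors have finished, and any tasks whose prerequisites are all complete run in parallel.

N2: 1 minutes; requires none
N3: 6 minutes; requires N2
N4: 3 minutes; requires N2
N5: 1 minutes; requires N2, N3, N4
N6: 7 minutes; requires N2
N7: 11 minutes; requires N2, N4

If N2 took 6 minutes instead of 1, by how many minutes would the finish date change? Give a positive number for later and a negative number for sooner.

5

As given, the longest chain is N2→N4→N7 = 1+3+11 = 15, so the finish is 15 minutes.
N2 is on the critical path; changing it to 6 makes that path 20 minutes.
That remains the longest chain; total 20 minutes.
Change in finish: 20 − 15 = +5 minutes.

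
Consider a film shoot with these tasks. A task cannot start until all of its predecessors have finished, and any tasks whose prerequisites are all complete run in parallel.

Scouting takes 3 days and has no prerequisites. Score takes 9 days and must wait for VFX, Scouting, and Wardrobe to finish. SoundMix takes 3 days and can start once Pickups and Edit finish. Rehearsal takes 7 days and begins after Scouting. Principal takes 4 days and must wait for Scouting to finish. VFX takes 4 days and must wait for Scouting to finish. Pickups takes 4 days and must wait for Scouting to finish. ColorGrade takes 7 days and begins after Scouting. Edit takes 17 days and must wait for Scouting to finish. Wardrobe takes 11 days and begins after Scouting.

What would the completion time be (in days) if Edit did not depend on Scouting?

23

Before: longest chain Scouting→Wardrobe→Score = 3+11+9 = 23, finish 23.
Without Scouting→Edit, Edit's earliest start moves from 3 to 0.
The longest chain is now Scouting→Wardrobe→Score = 3+11+9 = 23, so the plan takes 23 days.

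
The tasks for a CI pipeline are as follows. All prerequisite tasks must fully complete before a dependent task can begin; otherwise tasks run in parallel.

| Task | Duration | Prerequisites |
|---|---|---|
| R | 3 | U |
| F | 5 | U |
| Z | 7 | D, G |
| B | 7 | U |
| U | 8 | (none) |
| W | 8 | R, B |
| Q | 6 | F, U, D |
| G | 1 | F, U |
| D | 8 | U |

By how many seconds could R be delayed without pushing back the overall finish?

4

The longest chain is U→B→W = 8+7+8 = 23; overall finish 23 seconds.
Longest path through R: 19 seconds (earliest finish 11, latest finish 15).
So R can slip 15 − 11 = 4 seconds.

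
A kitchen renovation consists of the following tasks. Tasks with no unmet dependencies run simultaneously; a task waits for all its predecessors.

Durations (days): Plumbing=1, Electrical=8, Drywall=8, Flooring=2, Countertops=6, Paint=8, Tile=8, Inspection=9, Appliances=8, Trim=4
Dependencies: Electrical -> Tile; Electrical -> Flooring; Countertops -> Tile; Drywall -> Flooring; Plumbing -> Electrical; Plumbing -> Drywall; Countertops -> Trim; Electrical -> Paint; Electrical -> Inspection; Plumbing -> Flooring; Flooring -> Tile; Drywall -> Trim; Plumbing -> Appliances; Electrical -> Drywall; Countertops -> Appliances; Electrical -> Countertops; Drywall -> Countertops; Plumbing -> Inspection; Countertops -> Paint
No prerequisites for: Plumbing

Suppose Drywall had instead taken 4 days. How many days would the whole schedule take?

27

As given, the longest chain is Plumbing→Electrical→Drywall→Countertops→Paint = 1+8+8+6+8 = 31, so the finish is 31 days.
Drywall is on the critical path; changing it to 4 makes that path 27 days.
No other chain overtakes it, so the finish is 27 days.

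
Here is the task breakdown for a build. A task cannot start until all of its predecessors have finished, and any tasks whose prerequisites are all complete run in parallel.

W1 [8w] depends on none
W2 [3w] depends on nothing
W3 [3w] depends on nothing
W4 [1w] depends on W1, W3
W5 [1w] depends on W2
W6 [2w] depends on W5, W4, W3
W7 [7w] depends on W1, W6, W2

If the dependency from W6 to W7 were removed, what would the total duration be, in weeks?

With the dependency in place, W1→W4→W6→W7 = 8+1+2+7 = 18 sets the finish at 18 weeks.
Without W6→W7, W7's earliest start moves from 11 to 8.
New critical path: W1→W7 = 8+7 = 15 ⇒ 15 weeks.

15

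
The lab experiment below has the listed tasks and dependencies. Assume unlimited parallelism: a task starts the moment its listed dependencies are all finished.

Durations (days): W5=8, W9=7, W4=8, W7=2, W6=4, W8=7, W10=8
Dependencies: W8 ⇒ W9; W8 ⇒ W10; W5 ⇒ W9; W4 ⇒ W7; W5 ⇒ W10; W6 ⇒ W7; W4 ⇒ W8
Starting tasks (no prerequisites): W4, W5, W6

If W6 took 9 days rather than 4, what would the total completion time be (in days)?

23

Baseline: W4→W8→W10 = 8+7+8 = 23 → 23 days.
W6 has 17 days of float (longest path through it is 6).
The critical path is still W4→W8→W10; finish is now 23 days.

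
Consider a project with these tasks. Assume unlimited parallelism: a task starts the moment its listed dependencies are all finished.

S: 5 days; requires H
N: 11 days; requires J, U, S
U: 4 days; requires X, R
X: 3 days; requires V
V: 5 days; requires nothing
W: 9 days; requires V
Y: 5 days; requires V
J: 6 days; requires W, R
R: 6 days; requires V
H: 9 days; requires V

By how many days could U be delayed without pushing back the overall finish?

The longest chain is V→W→J→N = 5+9+6+11 = 31; overall finish 31 days.
U finishes as early as 15 and must finish by 20.
Slack of U = 16 − 11 = 5 days.

5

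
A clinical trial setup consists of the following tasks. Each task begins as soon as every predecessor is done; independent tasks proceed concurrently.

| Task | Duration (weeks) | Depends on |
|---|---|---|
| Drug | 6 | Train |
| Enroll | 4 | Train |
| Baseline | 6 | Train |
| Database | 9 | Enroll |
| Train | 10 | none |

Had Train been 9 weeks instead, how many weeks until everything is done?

22

Baseline: Train→Enroll→Database = 10+4+9 = 23 → 23 weeks.
Train lies on that path, so at 9 weeks the path becomes 22 weeks.
No other chain overtakes it, so the finish is 22 weeks.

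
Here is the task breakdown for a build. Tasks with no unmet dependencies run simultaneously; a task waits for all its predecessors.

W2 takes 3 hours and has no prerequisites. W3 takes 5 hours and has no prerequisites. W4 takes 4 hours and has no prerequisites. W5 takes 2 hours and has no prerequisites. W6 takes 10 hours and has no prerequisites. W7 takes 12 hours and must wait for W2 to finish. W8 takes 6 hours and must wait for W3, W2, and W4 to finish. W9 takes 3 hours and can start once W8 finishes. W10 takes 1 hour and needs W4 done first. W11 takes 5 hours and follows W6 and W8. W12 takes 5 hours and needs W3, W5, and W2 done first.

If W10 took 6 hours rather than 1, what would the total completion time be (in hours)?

Baseline: W3→W8→W11 = 5+6+5 = 16 → 16 hours.
W10 has 11 hours of float (longest path through it is 5).
No other chain overtakes it, so the finish is 16 hours.

16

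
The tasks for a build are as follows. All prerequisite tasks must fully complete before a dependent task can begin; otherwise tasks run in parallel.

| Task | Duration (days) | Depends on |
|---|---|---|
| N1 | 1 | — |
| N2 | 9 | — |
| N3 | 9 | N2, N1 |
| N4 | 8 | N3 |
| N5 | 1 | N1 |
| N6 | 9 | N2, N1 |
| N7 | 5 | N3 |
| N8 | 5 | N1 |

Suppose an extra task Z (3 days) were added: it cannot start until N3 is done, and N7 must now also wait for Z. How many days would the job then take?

Originally the job takes 26 days.
With Z inserted, N7 now waits for max(N3, Z).
New critical path: N2→N3→Z→N7 = 9+9+3+5 = 26 ⇒ 26 days.

26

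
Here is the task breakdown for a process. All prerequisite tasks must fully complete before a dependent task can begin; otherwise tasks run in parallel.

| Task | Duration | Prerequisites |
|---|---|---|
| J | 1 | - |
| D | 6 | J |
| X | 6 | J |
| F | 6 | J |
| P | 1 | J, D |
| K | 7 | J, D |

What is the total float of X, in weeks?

J→D→K = 1+6+7 = 14 sets the makespan at 14 weeks.
Longest path through X: 7 weeks (earliest finish 7, latest finish 14).
Float = 14 − 7 = 7.

7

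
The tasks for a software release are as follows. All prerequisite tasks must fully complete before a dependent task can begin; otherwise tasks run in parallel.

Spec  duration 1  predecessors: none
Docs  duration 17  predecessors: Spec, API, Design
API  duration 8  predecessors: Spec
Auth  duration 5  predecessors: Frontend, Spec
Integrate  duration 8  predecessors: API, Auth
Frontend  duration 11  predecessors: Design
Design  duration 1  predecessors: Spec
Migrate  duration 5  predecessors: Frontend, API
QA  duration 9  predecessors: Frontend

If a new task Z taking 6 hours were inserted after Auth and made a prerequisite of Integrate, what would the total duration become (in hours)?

32

Originally the plan takes 26 hours.
With Z inserted, Integrate now waits for max(API, Auth, Z).
New critical path: Spec→Design→Frontend→Auth→Z→Integrate = 1+1+11+5+6+8 = 32 ⇒ 32 hours.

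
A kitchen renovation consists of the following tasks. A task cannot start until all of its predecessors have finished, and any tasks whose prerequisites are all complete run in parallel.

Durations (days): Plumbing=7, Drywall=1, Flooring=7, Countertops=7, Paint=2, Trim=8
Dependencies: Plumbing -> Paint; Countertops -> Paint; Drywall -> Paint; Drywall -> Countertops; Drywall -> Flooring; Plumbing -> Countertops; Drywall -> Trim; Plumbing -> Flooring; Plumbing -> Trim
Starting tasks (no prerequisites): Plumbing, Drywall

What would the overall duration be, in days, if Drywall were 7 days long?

16

Critical path before the change: Plumbing→Countertops→Paint = 7+7+2 = 16 giving 16 days.
The longest path through Drywall is only 10 days, so Drywall has float 6.
The critical path is still Plumbing→Countertops→Paint; finish is now 16 days.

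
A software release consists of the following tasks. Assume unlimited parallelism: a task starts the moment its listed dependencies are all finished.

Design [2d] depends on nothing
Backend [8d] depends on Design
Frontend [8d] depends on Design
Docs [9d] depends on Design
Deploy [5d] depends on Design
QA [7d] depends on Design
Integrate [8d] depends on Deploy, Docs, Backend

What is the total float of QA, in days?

10

Critical path: Design→Docs→Integrate = 2+9+8 = 19, so the finish is 19 days.
QA finishes as early as 9 and must finish by 19.
Float = 19 − 9 = 10.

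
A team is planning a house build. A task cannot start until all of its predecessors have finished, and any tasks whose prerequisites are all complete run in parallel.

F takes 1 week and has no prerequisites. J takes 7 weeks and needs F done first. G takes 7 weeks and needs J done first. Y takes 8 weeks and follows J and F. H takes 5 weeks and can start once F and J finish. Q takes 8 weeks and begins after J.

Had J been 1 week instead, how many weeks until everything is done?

10

Actual critical path: F→J→Y = 1+7+8 = 16 ⇒ 16 weeks.
J lies on that path, so at 1 week the path becomes 10 weeks.
No other chain overtakes it, so the finish is 10 weeks.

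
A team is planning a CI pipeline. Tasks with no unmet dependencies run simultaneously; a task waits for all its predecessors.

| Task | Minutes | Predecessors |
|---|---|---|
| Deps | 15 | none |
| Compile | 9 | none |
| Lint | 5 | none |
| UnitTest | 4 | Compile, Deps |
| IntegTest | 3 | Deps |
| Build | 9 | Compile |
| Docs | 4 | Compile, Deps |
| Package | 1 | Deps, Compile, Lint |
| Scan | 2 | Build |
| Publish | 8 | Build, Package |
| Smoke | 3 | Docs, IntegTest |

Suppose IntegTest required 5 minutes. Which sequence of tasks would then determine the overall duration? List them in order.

Compile, Build, Publish

Baseline: Compile→Build→Publish = 9+9+8 = 26 → 26 minutes.
The longest path through IntegTest is only 21 minutes, so IntegTest has float 5.
That remains the longest chain; total 26 minutes.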